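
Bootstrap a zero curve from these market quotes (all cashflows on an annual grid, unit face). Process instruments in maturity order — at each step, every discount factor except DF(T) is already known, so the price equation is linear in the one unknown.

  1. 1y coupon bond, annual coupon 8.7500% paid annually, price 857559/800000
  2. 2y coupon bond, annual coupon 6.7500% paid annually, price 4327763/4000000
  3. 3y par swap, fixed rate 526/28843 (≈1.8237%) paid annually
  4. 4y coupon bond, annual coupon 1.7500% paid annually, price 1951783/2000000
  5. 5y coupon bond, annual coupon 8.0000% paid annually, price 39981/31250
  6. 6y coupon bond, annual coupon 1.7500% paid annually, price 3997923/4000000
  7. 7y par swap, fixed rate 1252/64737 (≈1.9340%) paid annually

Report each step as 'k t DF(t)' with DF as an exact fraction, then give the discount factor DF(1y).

step 1 [1y] bond c/1=7/80: DF=(857559/800000 − 7/80·(0))/(1+7/80) = 9857/10000 ≈ 0.985700
step 2 [2y] bond c/1=27/400: DF=(4327763/4000000 − 27/400·(0.985700))/(1+27/400) = 1189/1250 ≈ 0.951200
step 3 [3y] swap r/1=526/28843: DF=(1 − 526/28843·(0.985700+0.951200))/(1+526/28843) = 4737/5000 ≈ 0.947400
step 4 [4y] bond c/1=7/400: DF=(1951783/2000000 − 7/400·(0.985700+0.951200+0.947400))/(1+7/400) = 1819/2000 ≈ 0.909500
step 5 [5y] bond c/1=2/25: DF=(39981/31250 − 2/25·(0.985700+0.951200+0.947400+0.909500))/(1+2/25) = 2259/2500 ≈ 0.903600
step 6 [6y] bond c/1=7/400: DF=(3997923/4000000 − 7/400·(0.985700+0.951200+0.947400+0.909500+0.903600))/(1+7/400) = 1803/2000 ≈ 0.901500
step 7 [7y] swap r/1=1252/64737: DF=(1 − 1252/64737·(0.985700+0.951200+0.947400+0.909500+0.903600+0.901500))/(1+1252/64737) = 2187/2500 ≈ 0.874800

1 1 9857/10000
2 2 1189/1250
3 3 4737/5000
4 4 1819/2000
5 5 2259/2500
6 6 1803/2000
7 7 2187/2500
DF(1y) = 9857/10000 ≈ 0.985700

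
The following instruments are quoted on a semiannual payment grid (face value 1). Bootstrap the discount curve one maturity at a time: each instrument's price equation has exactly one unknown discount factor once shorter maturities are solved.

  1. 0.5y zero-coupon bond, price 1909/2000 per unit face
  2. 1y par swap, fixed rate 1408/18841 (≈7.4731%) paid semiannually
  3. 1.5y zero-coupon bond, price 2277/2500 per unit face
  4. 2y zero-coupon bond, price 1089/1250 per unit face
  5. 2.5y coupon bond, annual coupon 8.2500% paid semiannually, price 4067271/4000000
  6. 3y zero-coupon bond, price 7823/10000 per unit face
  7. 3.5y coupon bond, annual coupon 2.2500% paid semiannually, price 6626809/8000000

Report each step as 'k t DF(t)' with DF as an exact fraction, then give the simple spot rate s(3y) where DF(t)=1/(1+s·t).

step 1 [0.5y] zero: DF = P = 1909/2000 ≈ 0.954500
step 2 [1y] swap r/2=704/18841: DF=(1 − 704/18841·(0.954500))/(1+704/18841) = 581/625 ≈ 0.929600
step 3 [1.5y] zero: DF = P = 2277/2500 ≈ 0.910800
step 4 [2y] zero: DF = P = 1089/1250 ≈ 0.871200
step 5 [2.5y] bond c/2=33/800: DF=(4067271/4000000 − 33/800·(0.954500+0.929600+0.910800+0.871200))/(1+33/800) = 8313/10000 ≈ 0.831300
step 6 [3y] zero: DF = P = 7823/10000 ≈ 0.782300
step 7 [3.5y] bond c/2=9/800: DF=(6626809/8000000 − 9/800·(0.954500+0.929600+0.910800+0.871200+0.831300+0.782300))/(1+9/800) = 1901/2500 ≈ 0.760400

1 1/2 1909/2000
2 1 581/625
3 3/2 2277/2500
4 2 1089/1250
5 5/2 8313/10000
6 3 7823/10000
7 7/2 1901/2500
s(3y) = (1/(7823/10000) − 1)/(3) = 2177/23469 ≈ 9.2761%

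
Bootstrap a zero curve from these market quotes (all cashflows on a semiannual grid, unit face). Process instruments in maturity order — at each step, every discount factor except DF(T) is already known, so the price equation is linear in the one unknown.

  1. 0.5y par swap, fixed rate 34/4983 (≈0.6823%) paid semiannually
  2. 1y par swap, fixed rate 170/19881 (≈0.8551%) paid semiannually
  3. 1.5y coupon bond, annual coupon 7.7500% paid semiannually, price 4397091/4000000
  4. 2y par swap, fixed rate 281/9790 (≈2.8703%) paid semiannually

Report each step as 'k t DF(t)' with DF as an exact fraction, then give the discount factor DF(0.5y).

1 1/2 4983/5000
2 1 1983/2000
3 3/2 9841/10000
4 2 4719/5000
DF(0.5y) = 4983/5000 ≈ 0.996600

step 1 [0.5y] swap r/2=17/4983: DF=(1 − 17/4983·(0))/(1+17/4983) = 4983/5000 ≈ 0.996600
step 2 [1y] swap r/2=85/19881: DF=(1 − 85/19881·(0.996600))/(1+85/19881) = 1983/2000 ≈ 0.991500
step 3 [1.5y] bond c/2=31/800: DF=(4397091/4000000 − 31/800·(0.996600+0.991500))/(1+31/800) = 9841/10000 ≈ 0.984100
step 4 [2y] swap r/2=281/19580: DF=(1 − 281/19580·(0.996600+0.991500+0.984100))/(1+281/19580) = 4719/5000 ≈ 0.943800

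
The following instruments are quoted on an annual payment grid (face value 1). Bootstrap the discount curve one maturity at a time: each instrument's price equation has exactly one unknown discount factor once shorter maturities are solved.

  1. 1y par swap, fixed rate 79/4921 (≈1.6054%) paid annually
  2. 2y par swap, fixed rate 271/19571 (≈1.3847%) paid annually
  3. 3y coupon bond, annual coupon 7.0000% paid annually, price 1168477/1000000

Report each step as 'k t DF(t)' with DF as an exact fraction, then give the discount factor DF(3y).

step 1 [1y] swap r/1=79/4921: DF=(1 − 79/4921·(0))/(1+79/4921) = 4921/5000 ≈ 0.984200
step 2 [2y] swap r/1=271/19571: DF=(1 − 271/19571·(0.984200))/(1+271/19571) = 9729/10000 ≈ 0.972900
step 3 [3y] bond c/1=7/100: DF=(1168477/1000000 − 7/100·(0.984200+0.972900))/(1+7/100) = 241/250 ≈ 0.964000

1 1 4921/5000
2 2 9729/10000
3 3 241/250
DF(3y) = 241/250 ≈ 0.964000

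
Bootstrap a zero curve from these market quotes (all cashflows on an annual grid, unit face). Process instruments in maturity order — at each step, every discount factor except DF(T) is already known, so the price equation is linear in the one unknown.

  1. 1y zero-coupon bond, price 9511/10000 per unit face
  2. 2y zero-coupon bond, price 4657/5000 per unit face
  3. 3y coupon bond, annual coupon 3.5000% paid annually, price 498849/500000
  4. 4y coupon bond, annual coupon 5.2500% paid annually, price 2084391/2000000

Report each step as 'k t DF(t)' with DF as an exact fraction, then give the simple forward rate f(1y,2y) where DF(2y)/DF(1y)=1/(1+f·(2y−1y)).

step 1 [1y] zero: DF = P = 9511/10000 ≈ 0.951100
step 2 [2y] zero: DF = P = 4657/5000 ≈ 0.931400
step 3 [3y] bond c/1=7/200: DF=(498849/500000 − 7/200·(0.951100+0.931400))/(1+7/200) = 9003/10000 ≈ 0.900300
step 4 [4y] bond c/1=21/400: DF=(2084391/2000000 − 21/400·(0.951100+0.931400+0.900300))/(1+21/400) = 4257/5000 ≈ 0.851400

1 1 9511/10000
2 2 4657/5000
3 3 9003/10000
4 4 4257/5000
f(1y,2y) = ((9511/10000)/(4657/5000) − 1)/(1) = 197/9314 ≈ 2.1151%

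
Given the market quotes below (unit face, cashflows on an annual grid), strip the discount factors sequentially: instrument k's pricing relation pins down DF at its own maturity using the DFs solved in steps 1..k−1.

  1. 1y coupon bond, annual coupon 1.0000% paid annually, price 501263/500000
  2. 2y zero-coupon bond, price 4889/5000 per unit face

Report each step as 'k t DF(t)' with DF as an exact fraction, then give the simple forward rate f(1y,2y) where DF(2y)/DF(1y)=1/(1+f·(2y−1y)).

step 1 [1y] bond c/1=1/100: DF=(501263/500000 − 1/100·(0))/(1+1/100) = 4963/5000 ≈ 0.992600
step 2 [2y] zero: DF = P = 4889/5000 ≈ 0.977800

1 1 4963/5000
2 2 4889/5000
f(1y,2y) = ((4963/5000)/(4889/5000) − 1)/(1) = 74/4889 ≈ 1.5136%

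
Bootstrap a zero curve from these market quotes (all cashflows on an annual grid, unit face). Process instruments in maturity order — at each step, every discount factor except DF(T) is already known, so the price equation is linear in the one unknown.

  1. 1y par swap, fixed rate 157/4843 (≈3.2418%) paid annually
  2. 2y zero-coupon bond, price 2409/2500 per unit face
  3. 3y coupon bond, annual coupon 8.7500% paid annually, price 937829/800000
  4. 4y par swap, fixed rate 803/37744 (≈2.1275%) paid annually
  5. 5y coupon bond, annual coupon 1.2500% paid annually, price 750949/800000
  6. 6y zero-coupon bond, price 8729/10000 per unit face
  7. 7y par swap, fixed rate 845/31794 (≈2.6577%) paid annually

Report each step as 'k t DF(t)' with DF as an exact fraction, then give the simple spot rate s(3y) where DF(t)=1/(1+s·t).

1 1 4843/5000
2 2 2409/2500
3 3 369/400
4 4 9197/10000
5 5 1761/2000
6 6 8729/10000
7 7 831/1000
s(3y) = (1/(369/400) − 1)/(3) = 31/1107 ≈ 2.8004%

step 1 [1y] swap r/1=157/4843: DF=(1 − 157/4843·(0))/(1+157/4843) = 4843/5000 ≈ 0.968600
step 2 [2y] zero: DF = P = 2409/2500 ≈ 0.963600
step 3 [3y] bond c/1=7/80: DF=(937829/800000 − 7/80·(0.968600+0.963600))/(1+7/80) = 369/400 ≈ 0.922500
step 4 [4y] swap r/1=803/37744: DF=(1 − 803/37744·(0.968600+0.963600+0.922500))/(1+803/37744) = 9197/10000 ≈ 0.919700
step 5 [5y] bond c/1=1/80: DF=(750949/800000 − 1/80·(0.968600+0.963600+0.922500+0.919700))/(1+1/80) = 1761/2000 ≈ 0.880500
step 6 [6y] zero: DF = P = 8729/10000 ≈ 0.872900
step 7 [7y] swap r/1=845/31794: DF=(1 − 845/31794·(0.968600+0.963600+0.922500+0.919700+0.880500+0.872900))/(1+845/31794) = 831/1000 ≈ 0.831000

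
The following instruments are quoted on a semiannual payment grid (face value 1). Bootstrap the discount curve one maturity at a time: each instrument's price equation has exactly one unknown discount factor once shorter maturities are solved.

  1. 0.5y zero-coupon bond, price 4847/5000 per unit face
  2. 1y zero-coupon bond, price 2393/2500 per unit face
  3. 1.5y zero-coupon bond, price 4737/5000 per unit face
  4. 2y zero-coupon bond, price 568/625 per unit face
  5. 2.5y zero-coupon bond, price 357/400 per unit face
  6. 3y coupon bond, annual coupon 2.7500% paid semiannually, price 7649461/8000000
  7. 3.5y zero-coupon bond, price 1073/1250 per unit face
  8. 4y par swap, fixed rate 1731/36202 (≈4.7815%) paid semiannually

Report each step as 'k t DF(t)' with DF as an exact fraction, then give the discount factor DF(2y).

1 1/2 4847/5000
2 1 2393/2500
3 3/2 4737/5000
4 2 568/625
5 5/2 357/400
6 3 4399/5000
7 7/2 1073/1250
8 4 8269/10000
DF(2y) = 568/625 ≈ 0.908800

step 1 [0.5y] zero: DF = P = 4847/5000 ≈ 0.969400
step 2 [1y] zero: DF = P = 2393/2500 ≈ 0.957200
step 3 [1.5y] zero: DF = P = 4737/5000 ≈ 0.947400
step 4 [2y] zero: DF = P = 568/625 ≈ 0.908800
step 5 [2.5y] zero: DF = P = 357/400 ≈ 0.892500
step 6 [3y] bond c/2=11/800: DF=(7649461/8000000 − 11/800·(0.969400+0.957200+0.947400+0.908800+0.892500))/(1+11/800) = 4399/5000 ≈ 0.879800
step 7 [3.5y] zero: DF = P = 1073/1250 ≈ 0.858400
step 8 [4y] swap r/2=1731/72404: DF=(1 − 1731/72404·(0.969400+0.957200+0.947400+0.908800+0.892500+0.879800+0.858400))/(1+1731/72404) = 8269/10000 ≈ 0.826900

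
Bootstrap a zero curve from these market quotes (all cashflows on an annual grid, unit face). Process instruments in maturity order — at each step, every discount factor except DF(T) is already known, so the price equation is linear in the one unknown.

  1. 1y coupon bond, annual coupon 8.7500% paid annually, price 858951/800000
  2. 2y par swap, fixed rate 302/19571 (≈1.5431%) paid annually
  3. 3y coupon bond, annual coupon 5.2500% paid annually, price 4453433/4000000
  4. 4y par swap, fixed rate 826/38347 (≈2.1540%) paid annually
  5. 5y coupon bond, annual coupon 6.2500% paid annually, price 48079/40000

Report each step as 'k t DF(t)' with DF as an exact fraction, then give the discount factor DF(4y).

1 1 9873/10000
2 2 4849/5000
3 3 4801/5000
4 4 4587/5000
5 5 9057/10000
DF(4y) = 4587/5000 ≈ 0.917400

step 1 [1y] bond c/1=7/80: DF=(858951/800000 − 7/80·(0))/(1+7/80) = 9873/10000 ≈ 0.987300
step 2 [2y] swap r/1=302/19571: DF=(1 − 302/19571·(0.987300))/(1+302/19571) = 4849/5000 ≈ 0.969800
step 3 [3y] bond c/1=21/400: DF=(4453433/4000000 − 21/400·(0.987300+0.969800))/(1+21/400) = 4801/5000 ≈ 0.960200
step 4 [4y] swap r/1=826/38347: DF=(1 − 826/38347·(0.987300+0.969800+0.960200))/(1+826/38347) = 4587/5000 ≈ 0.917400
step 5 [5y] bond c/1=1/16: DF=(48079/40000 − 1/16·(0.987300+0.969800+0.960200+0.917400))/(1+1/16) = 9057/10000 ≈ 0.905700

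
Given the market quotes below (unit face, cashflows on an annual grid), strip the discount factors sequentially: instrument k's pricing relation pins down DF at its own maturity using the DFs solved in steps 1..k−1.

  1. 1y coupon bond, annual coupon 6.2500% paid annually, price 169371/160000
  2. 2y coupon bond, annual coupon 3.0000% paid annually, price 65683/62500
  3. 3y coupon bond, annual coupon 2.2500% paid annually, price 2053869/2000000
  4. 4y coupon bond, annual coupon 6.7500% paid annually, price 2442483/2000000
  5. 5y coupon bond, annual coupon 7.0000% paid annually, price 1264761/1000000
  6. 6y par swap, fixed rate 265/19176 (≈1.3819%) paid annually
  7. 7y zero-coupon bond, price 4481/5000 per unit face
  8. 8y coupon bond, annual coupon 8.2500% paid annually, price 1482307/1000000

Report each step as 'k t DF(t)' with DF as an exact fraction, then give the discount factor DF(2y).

step 1 [1y] bond c/1=1/16: DF=(169371/160000 − 1/16·(0))/(1+1/16) = 9963/10000 ≈ 0.996300
step 2 [2y] bond c/1=3/100: DF=(65683/62500 − 3/100·(0.996300))/(1+3/100) = 9913/10000 ≈ 0.991300
step 3 [3y] bond c/1=9/400: DF=(2053869/2000000 − 9/400·(0.996300+0.991300))/(1+9/400) = 4803/5000 ≈ 0.960600
step 4 [4y] bond c/1=27/400: DF=(2442483/2000000 − 27/400·(0.996300+0.991300+0.960600))/(1+27/400) = 1197/1250 ≈ 0.957600
step 5 [5y] bond c/1=7/100: DF=(1264761/1000000 − 7/100·(0.996300+0.991300+0.960600+0.957600))/(1+7/100) = 1853/2000 ≈ 0.926500
step 6 [6y] swap r/1=265/19176: DF=(1 − 265/19176·(0.996300+0.991300+0.960600+0.957600+0.926500))/(1+265/19176) = 1841/2000 ≈ 0.920500
step 7 [7y] zero: DF = P = 4481/5000 ≈ 0.896200
step 8 [8y] bond c/1=33/400: DF=(1482307/1000000 − 33/400·(0.996300+0.991300+0.960600+0.957600+0.926500+0.920500+0.896200))/(1+33/400) = 4313/5000 ≈ 0.862600

1 1 9963/10000
2 2 9913/10000
3 3 4803/5000
4 4 1197/1250
5 5 1853/2000
6 6 1841/2000
7 7 4481/5000
8 8 4313/5000
DF(2y) = 9913/10000 ≈ 0.991300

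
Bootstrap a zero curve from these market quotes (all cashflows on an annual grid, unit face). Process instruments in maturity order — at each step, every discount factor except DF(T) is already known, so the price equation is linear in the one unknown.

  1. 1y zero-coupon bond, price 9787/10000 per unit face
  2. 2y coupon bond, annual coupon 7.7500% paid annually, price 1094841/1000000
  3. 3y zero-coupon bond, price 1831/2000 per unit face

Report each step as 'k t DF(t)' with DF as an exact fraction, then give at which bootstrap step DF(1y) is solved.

step 1 [1y] zero: DF = P = 9787/10000 ≈ 0.978700
step 2 [2y] bond c/1=31/400: DF=(1094841/1000000 − 31/400·(0.978700))/(1+31/400) = 9457/10000 ≈ 0.945700
step 3 [3y] zero: DF = P = 1831/2000 ≈ 0.915500

1 1 9787/10000
2 2 9457/10000
3 3 1831/2000
DF(1y) is solved at step 1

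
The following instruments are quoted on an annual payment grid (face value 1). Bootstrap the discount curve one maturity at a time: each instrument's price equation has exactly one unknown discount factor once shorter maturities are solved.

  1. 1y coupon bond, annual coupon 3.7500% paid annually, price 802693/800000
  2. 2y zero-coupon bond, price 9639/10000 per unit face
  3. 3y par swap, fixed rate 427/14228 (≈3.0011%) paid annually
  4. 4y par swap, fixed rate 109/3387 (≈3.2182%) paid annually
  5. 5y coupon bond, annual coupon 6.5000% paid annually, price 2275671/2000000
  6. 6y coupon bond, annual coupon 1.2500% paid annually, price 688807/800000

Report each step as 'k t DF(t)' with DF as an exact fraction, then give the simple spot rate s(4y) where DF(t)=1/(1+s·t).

step 1 [1y] bond c/1=3/80: DF=(802693/800000 − 3/80·(0))/(1+3/80) = 9671/10000 ≈ 0.967100
step 2 [2y] zero: DF = P = 9639/10000 ≈ 0.963900
step 3 [3y] swap r/1=427/14228: DF=(1 − 427/14228·(0.967100+0.963900))/(1+427/14228) = 4573/5000 ≈ 0.914600
step 4 [4y] swap r/1=109/3387: DF=(1 − 109/3387·(0.967100+0.963900+0.914600))/(1+109/3387) = 8801/10000 ≈ 0.880100
step 5 [5y] bond c/1=13/200: DF=(2275671/2000000 − 13/200·(0.967100+0.963900+0.914600+0.880100))/(1+13/200) = 841/1000 ≈ 0.841000
step 6 [6y] bond c/1=1/80: DF=(688807/800000 − 1/80·(0.967100+0.963900+0.914600+0.880100+0.841000))/(1+1/80) = 397/500 ≈ 0.794000

1 1 9671/10000
2 2 9639/10000
3 3 4573/5000
4 4 8801/10000
5 5 841/1000
6 6 397/500
s(4y) = (1/(8801/10000) − 1)/(4) = 1199/35204 ≈ 3.4059%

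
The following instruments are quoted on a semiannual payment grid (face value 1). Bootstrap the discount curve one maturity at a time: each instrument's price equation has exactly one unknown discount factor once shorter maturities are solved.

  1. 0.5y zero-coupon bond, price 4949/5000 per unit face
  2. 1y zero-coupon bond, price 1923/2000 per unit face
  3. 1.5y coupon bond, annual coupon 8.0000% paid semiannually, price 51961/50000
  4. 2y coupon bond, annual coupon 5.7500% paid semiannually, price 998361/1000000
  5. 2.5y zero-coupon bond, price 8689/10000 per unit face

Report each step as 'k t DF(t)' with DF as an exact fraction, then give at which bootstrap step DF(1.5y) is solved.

step 1 [0.5y] zero: DF = P = 4949/5000 ≈ 0.989800
step 2 [1y] zero: DF = P = 1923/2000 ≈ 0.961500
step 3 [1.5y] bond c/2=1/25: DF=(51961/50000 − 1/25·(0.989800+0.961500))/(1+1/25) = 4621/5000 ≈ 0.924200
step 4 [2y] bond c/2=23/800: DF=(998361/1000000 − 23/800·(0.989800+0.961500+0.924200))/(1+23/800) = 8901/10000 ≈ 0.890100
step 5 [2.5y] zero: DF = P = 8689/10000 ≈ 0.868900

1 1/2 4949/5000
2 1 1923/2000
3 3/2 4621/5000
4 2 8901/10000
5 5/2 8689/10000
DF(1.5y) is solved at step 3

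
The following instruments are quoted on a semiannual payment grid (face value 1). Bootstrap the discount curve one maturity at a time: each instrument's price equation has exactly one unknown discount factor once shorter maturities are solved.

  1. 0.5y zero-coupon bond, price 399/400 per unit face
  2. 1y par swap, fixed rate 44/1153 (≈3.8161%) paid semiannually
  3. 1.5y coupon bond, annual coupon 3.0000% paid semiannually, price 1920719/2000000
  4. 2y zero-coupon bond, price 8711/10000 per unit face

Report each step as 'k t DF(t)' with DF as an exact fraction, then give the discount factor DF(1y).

step 1 [0.5y] zero: DF = P = 399/400 ≈ 0.997500
step 2 [1y] swap r/2=22/1153: DF=(1 − 22/1153·(0.997500))/(1+22/1153) = 4813/5000 ≈ 0.962600
step 3 [1.5y] bond c/2=3/200: DF=(1920719/2000000 − 3/200·(0.997500+0.962600))/(1+3/200) = 2293/2500 ≈ 0.917200
step 4 [2y] zero: DF = P = 8711/10000 ≈ 0.871100

1 1/2 399/400
2 1 4813/5000
3 3/2 2293/2500
4 2 8711/10000
DF(1y) = 4813/5000 ≈ 0.962600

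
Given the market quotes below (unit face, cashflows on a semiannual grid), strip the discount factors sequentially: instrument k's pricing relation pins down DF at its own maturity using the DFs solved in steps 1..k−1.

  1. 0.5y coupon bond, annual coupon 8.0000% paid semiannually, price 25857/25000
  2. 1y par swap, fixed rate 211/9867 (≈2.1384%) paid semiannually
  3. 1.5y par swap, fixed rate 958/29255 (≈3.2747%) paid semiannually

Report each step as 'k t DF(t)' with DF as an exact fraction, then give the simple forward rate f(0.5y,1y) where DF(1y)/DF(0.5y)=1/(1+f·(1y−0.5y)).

step 1 [0.5y] bond c/2=1/25: DF=(25857/25000 − 1/25·(0))/(1+1/25) = 1989/2000 ≈ 0.994500
step 2 [1y] swap r/2=211/19734: DF=(1 − 211/19734·(0.994500))/(1+211/19734) = 9789/10000 ≈ 0.978900
step 3 [1.5y] swap r/2=479/29255: DF=(1 − 479/29255·(0.994500+0.978900))/(1+479/29255) = 9521/10000 ≈ 0.952100

1 1/2 1989/2000
2 1 9789/10000
3 3/2 9521/10000
f(0.5y,1y) = ((1989/2000)/(9789/10000) − 1)/(1/2) = 8/251 ≈ 3.1873%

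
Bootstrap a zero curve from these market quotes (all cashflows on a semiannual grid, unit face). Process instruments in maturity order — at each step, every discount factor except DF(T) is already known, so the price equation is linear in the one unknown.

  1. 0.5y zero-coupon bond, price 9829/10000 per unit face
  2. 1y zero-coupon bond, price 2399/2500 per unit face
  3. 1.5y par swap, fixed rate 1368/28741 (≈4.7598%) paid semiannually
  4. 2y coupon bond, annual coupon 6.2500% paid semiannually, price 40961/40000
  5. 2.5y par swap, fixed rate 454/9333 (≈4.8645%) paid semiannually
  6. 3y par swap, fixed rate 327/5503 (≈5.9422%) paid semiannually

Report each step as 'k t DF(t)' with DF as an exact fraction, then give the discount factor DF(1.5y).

step 1 [0.5y] zero: DF = P = 9829/10000 ≈ 0.982900
step 2 [1y] zero: DF = P = 2399/2500 ≈ 0.959600
step 3 [1.5y] swap r/2=684/28741: DF=(1 − 684/28741·(0.982900+0.959600))/(1+684/28741) = 2329/2500 ≈ 0.931600
step 4 [2y] bond c/2=1/32: DF=(40961/40000 − 1/32·(0.982900+0.959600+0.931600))/(1+1/32) = 9059/10000 ≈ 0.905900
step 5 [2.5y] swap r/2=227/9333: DF=(1 − 227/9333·(0.982900+0.959600+0.931600+0.905900))/(1+227/9333) = 1773/2000 ≈ 0.886500
step 6 [3y] swap r/2=327/11006: DF=(1 − 327/11006·(0.982900+0.959600+0.931600+0.905900+0.886500))/(1+327/11006) = 1673/2000 ≈ 0.836500

1 1/2 9829/10000
2 1 2399/2500
3 3/2 2329/2500
4 2 9059/10000
5 5/2 1773/2000
6 3 1673/2000
DF(1.5y) = 2329/2500 ≈ 0.931600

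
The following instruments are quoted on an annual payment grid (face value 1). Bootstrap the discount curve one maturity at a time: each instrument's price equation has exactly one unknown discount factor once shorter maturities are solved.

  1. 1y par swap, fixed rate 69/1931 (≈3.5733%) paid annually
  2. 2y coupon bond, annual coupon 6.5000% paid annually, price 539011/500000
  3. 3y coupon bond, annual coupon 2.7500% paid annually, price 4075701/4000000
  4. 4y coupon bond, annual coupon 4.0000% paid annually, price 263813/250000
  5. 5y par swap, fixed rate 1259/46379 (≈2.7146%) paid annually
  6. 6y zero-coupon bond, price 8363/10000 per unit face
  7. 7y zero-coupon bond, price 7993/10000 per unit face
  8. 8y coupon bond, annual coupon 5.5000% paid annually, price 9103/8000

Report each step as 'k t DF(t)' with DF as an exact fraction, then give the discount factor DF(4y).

step 1 [1y] swap r/1=69/1931: DF=(1 − 69/1931·(0))/(1+69/1931) = 1931/2000 ≈ 0.965500
step 2 [2y] bond c/1=13/200: DF=(539011/500000 − 13/200·(0.965500))/(1+13/200) = 9533/10000 ≈ 0.953300
step 3 [3y] bond c/1=11/400: DF=(4075701/4000000 − 11/400·(0.965500+0.953300))/(1+11/400) = 9403/10000 ≈ 0.940300
step 4 [4y] bond c/1=1/25: DF=(263813/250000 − 1/25·(0.965500+0.953300+0.940300))/(1+1/25) = 9047/10000 ≈ 0.904700
step 5 [5y] swap r/1=1259/46379: DF=(1 − 1259/46379·(0.965500+0.953300+0.940300+0.904700))/(1+1259/46379) = 8741/10000 ≈ 0.874100
step 6 [6y] zero: DF = P = 8363/10000 ≈ 0.836300
step 7 [7y] zero: DF = P = 7993/10000 ≈ 0.799300
step 8 [8y] bond c/1=11/200: DF=(9103/8000 − 11/200·(0.965500+0.953300+0.940300+0.904700+0.874100+0.836300+0.799300))/(1+11/200) = 1503/2000 ≈ 0.751500

1 1 1931/2000
2 2 9533/10000
3 3 9403/10000
4 4 9047/10000
5 5 8741/10000
6 6 8363/10000
7 7 7993/10000
8 8 1503/2000
DF(4y) = 9047/10000 ≈ 0.904700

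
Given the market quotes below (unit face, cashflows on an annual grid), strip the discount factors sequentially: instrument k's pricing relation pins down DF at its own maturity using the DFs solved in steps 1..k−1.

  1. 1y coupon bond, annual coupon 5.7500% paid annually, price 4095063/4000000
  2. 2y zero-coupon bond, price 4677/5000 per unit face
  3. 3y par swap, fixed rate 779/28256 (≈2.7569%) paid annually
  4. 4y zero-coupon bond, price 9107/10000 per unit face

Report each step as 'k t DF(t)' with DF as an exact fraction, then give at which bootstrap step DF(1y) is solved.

1 1 9681/10000
2 2 4677/5000
3 3 9221/10000
4 4 9107/10000
DF(1y) is solved at step 1

step 1 [1y] bond c/1=23/400: DF=(4095063/4000000 − 23/400·(0))/(1+23/400) = 9681/10000 ≈ 0.968100
step 2 [2y] zero: DF = P = 4677/5000 ≈ 0.935400
step 3 [3y] swap r/1=779/28256: DF=(1 − 779/28256·(0.968100+0.935400))/(1+779/28256) = 9221/10000 ≈ 0.922100
step 4 [4y] zero: DF = P = 9107/10000 ≈ 0.910700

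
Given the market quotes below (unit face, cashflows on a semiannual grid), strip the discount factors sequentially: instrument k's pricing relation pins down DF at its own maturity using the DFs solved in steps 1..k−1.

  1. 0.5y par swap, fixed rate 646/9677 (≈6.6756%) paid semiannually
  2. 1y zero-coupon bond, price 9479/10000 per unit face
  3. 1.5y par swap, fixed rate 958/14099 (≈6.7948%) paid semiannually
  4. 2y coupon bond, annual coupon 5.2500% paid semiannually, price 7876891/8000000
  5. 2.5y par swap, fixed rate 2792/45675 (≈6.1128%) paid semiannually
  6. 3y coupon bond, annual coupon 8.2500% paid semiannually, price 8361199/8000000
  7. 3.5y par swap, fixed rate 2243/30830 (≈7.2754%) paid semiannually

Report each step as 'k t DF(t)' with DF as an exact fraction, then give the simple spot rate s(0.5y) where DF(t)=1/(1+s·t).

step 1 [0.5y] swap r/2=323/9677: DF=(1 − 323/9677·(0))/(1+323/9677) = 9677/10000 ≈ 0.967700
step 2 [1y] zero: DF = P = 9479/10000 ≈ 0.947900
step 3 [1.5y] swap r/2=479/14099: DF=(1 − 479/14099·(0.967700+0.947900))/(1+479/14099) = 4521/5000 ≈ 0.904200
step 4 [2y] bond c/2=21/800: DF=(7876891/8000000 − 21/800·(0.967700+0.947900+0.904200))/(1+21/800) = 8873/10000 ≈ 0.887300
step 5 [2.5y] swap r/2=1396/45675: DF=(1 − 1396/45675·(0.967700+0.947900+0.904200+0.887300))/(1+1396/45675) = 2151/2500 ≈ 0.860400
step 6 [3y] bond c/2=33/800: DF=(8361199/8000000 − 33/800·(0.967700+0.947900+0.904200+0.887300+0.860400))/(1+33/800) = 2057/2500 ≈ 0.822800
step 7 [3.5y] swap r/2=2243/61660: DF=(1 − 2243/61660·(0.967700+0.947900+0.904200+0.887300+0.860400+0.822800))/(1+2243/61660) = 7757/10000 ≈ 0.775700

1 1/2 9677/10000
2 1 9479/10000
3 3/2 4521/5000
4 2 8873/10000
5 5/2 2151/2500
6 3 2057/2500
7 7/2 7757/10000
s(0.5y) = (1/(9677/10000) − 1)/(1/2) = 646/9677 ≈ 6.6756%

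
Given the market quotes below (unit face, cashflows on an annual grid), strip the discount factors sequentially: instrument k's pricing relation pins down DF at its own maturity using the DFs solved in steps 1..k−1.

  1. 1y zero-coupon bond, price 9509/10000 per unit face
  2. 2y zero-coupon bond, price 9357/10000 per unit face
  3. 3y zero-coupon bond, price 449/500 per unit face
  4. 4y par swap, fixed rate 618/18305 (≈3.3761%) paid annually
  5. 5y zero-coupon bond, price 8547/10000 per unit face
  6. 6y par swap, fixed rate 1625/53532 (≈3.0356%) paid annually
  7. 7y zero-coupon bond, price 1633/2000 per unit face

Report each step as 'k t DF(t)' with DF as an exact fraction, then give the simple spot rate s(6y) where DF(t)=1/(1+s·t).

step 1 [1y] zero: DF = P = 9509/10000 ≈ 0.950900
step 2 [2y] zero: DF = P = 9357/10000 ≈ 0.935700
step 3 [3y] zero: DF = P = 449/500 ≈ 0.898000
step 4 [4y] swap r/1=618/18305: DF=(1 − 618/18305·(0.950900+0.935700+0.898000))/(1+618/18305) = 2191/2500 ≈ 0.876400
step 5 [5y] zero: DF = P = 8547/10000 ≈ 0.854700
step 6 [6y] swap r/1=1625/53532: DF=(1 − 1625/53532·(0.950900+0.935700+0.898000+0.876400+0.854700))/(1+1625/53532) = 67/80 ≈ 0.837500
step 7 [7y] zero: DF = P = 1633/2000 ≈ 0.816500

1 1 9509/10000
2 2 9357/10000
3 3 449/500
4 4 2191/2500
5 5 8547/10000
6 6 67/80
7 7 1633/2000
s(6y) = (1/(67/80) − 1)/(6) = 13/402 ≈ 3.2338%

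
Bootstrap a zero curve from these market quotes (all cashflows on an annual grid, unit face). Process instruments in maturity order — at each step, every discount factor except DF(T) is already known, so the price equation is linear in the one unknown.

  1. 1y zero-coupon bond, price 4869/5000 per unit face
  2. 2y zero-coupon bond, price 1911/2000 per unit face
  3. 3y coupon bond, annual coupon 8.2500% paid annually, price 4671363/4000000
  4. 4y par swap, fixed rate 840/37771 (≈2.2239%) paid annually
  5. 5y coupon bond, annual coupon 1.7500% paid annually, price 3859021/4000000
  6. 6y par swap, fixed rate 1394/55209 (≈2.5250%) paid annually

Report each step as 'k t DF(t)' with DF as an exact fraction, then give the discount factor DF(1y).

1 1 4869/5000
2 2 1911/2000
3 3 4659/5000
4 4 229/250
5 5 552/625
6 6 4303/5000
DF(1y) = 4869/5000 ≈ 0.973800

step 1 [1y] zero: DF = P = 4869/5000 ≈ 0.973800
step 2 [2y] zero: DF = P = 1911/2000 ≈ 0.955500
step 3 [3y] bond c/1=33/400: DF=(4671363/4000000 − 33/400·(0.973800+0.955500))/(1+33/400) = 4659/5000 ≈ 0.931800
step 4 [4y] swap r/1=840/37771: DF=(1 − 840/37771·(0.973800+0.955500+0.931800))/(1+840/37771) = 229/250 ≈ 0.916000
step 5 [5y] bond c/1=7/400: DF=(3859021/4000000 − 7/400·(0.973800+0.955500+0.931800+0.916000))/(1+7/400) = 552/625 ≈ 0.883200
step 6 [6y] swap r/1=1394/55209: DF=(1 − 1394/55209·(0.973800+0.955500+0.931800+0.916000+0.883200))/(1+1394/55209) = 4303/5000 ≈ 0.860600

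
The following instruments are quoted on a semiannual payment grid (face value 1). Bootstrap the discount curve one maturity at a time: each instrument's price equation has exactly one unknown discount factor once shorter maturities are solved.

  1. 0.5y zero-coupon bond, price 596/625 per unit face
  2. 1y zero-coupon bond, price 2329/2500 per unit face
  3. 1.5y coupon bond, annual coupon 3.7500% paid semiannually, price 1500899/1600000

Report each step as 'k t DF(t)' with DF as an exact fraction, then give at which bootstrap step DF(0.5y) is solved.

step 1 [0.5y] zero: DF = P = 596/625 ≈ 0.953600
step 2 [1y] zero: DF = P = 2329/2500 ≈ 0.931600
step 3 [1.5y] bond c/2=3/160: DF=(1500899/1600000 − 3/160·(0.953600+0.931600))/(1+3/160) = 8861/10000 ≈ 0.886100

1 1/2 596/625
2 1 2329/2500
3 3/2 8861/10000
DF(0.5y) is solved at step 1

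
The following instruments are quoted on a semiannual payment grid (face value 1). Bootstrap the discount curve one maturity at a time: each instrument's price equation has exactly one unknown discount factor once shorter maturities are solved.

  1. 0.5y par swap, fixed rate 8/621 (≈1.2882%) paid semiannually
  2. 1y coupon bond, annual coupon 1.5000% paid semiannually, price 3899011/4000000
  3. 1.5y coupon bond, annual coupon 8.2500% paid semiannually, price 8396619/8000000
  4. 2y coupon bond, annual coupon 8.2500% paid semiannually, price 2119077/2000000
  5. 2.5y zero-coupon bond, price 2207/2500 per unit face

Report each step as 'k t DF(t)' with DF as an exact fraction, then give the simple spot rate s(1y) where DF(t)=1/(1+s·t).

step 1 [0.5y] swap r/2=4/621: DF=(1 − 4/621·(0))/(1+4/621) = 621/625 ≈ 0.993600
step 2 [1y] bond c/2=3/400: DF=(3899011/4000000 − 3/400·(0.993600))/(1+3/400) = 9601/10000 ≈ 0.960100
step 3 [1.5y] bond c/2=33/800: DF=(8396619/8000000 − 33/800·(0.993600+0.960100))/(1+33/800) = 4653/5000 ≈ 0.930600
step 4 [2y] bond c/2=33/800: DF=(2119077/2000000 − 33/800·(0.993600+0.960100+0.930600))/(1+33/800) = 9033/10000 ≈ 0.903300
step 5 [2.5y] zero: DF = P = 2207/2500 ≈ 0.882800

1 1/2 621/625
2 1 9601/10000
3 3/2 4653/5000
4 2 9033/10000
5 5/2 2207/2500
s(1y) = (1/(9601/10000) − 1)/(1) = 399/9601 ≈ 4.1558%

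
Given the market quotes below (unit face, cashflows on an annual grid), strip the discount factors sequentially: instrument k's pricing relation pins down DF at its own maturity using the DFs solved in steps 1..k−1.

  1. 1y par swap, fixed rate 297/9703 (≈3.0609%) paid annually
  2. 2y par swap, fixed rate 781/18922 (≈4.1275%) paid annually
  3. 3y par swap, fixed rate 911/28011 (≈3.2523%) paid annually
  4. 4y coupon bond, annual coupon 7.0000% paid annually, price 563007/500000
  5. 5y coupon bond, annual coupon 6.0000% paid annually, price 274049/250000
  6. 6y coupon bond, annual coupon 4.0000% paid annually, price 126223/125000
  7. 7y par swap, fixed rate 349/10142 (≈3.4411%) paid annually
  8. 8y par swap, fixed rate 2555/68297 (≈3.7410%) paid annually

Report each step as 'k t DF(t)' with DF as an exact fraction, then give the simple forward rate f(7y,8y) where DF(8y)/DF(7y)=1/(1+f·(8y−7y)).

1 1 9703/10000
2 2 9219/10000
3 3 9089/10000
4 4 8691/10000
5 5 1033/1250
6 6 399/500
7 7 3953/5000
8 8 1489/2000
f(7y,8y) = ((3953/5000)/(1489/2000) − 1)/(1) = 461/7445 ≈ 6.1921%

step 1 [1y] swap r/1=297/9703: DF=(1 − 297/9703·(0))/(1+297/9703) = 9703/10000 ≈ 0.970300
step 2 [2y] swap r/1=781/18922: DF=(1 − 781/18922·(0.970300))/(1+781/18922) = 9219/10000 ≈ 0.921900
step 3 [3y] swap r/1=911/28011: DF=(1 − 911/28011·(0.970300+0.921900))/(1+911/28011) = 9089/10000 ≈ 0.908900
step 4 [4y] bond c/1=7/100: DF=(563007/500000 − 7/100·(0.970300+0.921900+0.908900))/(1+7/100) = 8691/10000 ≈ 0.869100
step 5 [5y] bond c/1=3/50: DF=(274049/250000 − 3/50·(0.970300+0.921900+0.908900+0.869100))/(1+3/50) = 1033/1250 ≈ 0.826400
step 6 [6y] bond c/1=1/25: DF=(126223/125000 − 1/25·(0.970300+0.921900+0.908900+0.869100+0.826400))/(1+1/25) = 399/500 ≈ 0.798000
step 7 [7y] swap r/1=349/10142: DF=(1 − 349/10142·(0.970300+0.921900+0.908900+0.869100+0.826400+0.798000))/(1+349/10142) = 3953/5000 ≈ 0.790600
step 8 [8y] swap r/1=2555/68297: DF=(1 − 2555/68297·(0.970300+0.921900+0.908900+0.869100+0.826400+0.798000+0.790600))/(1+2555/68297) = 1489/2000 ≈ 0.744500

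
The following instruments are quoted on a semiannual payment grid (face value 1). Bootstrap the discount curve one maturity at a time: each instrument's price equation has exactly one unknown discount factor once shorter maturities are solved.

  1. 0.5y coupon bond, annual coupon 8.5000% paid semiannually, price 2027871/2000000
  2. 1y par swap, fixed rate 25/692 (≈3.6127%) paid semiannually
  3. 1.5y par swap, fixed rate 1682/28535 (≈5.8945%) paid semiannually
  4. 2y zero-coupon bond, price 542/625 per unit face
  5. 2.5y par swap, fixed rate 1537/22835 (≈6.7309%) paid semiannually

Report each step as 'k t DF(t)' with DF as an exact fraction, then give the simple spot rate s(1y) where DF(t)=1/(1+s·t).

step 1 [0.5y] bond c/2=17/400: DF=(2027871/2000000 − 17/400·(0))/(1+17/400) = 4863/5000 ≈ 0.972600
step 2 [1y] swap r/2=25/1384: DF=(1 − 25/1384·(0.972600))/(1+25/1384) = 193/200 ≈ 0.965000
step 3 [1.5y] swap r/2=841/28535: DF=(1 − 841/28535·(0.972600+0.965000))/(1+841/28535) = 9159/10000 ≈ 0.915900
step 4 [2y] zero: DF = P = 542/625 ≈ 0.867200
step 5 [2.5y] swap r/2=1537/45670: DF=(1 − 1537/45670·(0.972600+0.965000+0.915900+0.867200))/(1+1537/45670) = 8463/10000 ≈ 0.846300

1 1/2 4863/5000
2 1 193/200
3 3/2 9159/10000
4 2 542/625
5 5/2 8463/10000
s(1y) = (1/(193/200) − 1)/(1) = 7/193 ≈ 3.6269%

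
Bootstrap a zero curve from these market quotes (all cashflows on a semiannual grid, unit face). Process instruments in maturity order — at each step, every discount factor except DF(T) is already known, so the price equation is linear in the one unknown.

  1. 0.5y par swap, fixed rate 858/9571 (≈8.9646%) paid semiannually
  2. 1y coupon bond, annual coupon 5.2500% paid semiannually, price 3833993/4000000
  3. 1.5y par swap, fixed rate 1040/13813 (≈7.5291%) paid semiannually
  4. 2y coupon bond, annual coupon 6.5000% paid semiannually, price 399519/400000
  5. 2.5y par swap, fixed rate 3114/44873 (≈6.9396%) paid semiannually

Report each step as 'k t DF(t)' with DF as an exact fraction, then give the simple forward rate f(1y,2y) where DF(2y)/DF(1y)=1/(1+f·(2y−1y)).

1 1/2 9571/10000
2 1 1819/2000
3 3/2 112/125
4 2 2201/2500
5 5/2 8443/10000
f(1y,2y) = ((1819/2000)/(2201/2500) − 1)/(1) = 291/8804 ≈ 3.3053%

step 1 [0.5y] swap r/2=429/9571: DF=(1 − 429/9571·(0))/(1+429/9571) = 9571/10000 ≈ 0.957100
step 2 [1y] bond c/2=21/800: DF=(3833993/4000000 − 21/800·(0.957100))/(1+21/800) = 1819/2000 ≈ 0.909500
step 3 [1.5y] swap r/2=520/13813: DF=(1 − 520/13813·(0.957100+0.909500))/(1+520/13813) = 112/125 ≈ 0.896000
step 4 [2y] bond c/2=13/400: DF=(399519/400000 − 13/400·(0.957100+0.909500+0.896000))/(1+13/400) = 2201/2500 ≈ 0.880400
step 5 [2.5y] swap r/2=1557/44873: DF=(1 − 1557/44873·(0.957100+0.909500+0.896000+0.880400))/(1+1557/44873) = 8443/10000 ≈ 0.844300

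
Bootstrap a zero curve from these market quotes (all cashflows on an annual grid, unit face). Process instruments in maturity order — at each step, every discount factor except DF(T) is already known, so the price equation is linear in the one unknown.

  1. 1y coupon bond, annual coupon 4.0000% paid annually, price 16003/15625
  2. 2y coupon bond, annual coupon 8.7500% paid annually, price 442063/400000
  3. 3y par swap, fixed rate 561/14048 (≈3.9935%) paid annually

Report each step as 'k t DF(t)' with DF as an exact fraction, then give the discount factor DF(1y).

1 1 1231/1250
2 2 937/1000
3 3 4439/5000
DF(1y) = 1231/1250 ≈ 0.984800

step 1 [1y] bond c/1=1/25: DF=(16003/15625 − 1/25·(0))/(1+1/25) = 1231/1250 ≈ 0.984800
step 2 [2y] bond c/1=7/80: DF=(442063/400000 − 7/80·(0.984800))/(1+7/80) = 937/1000 ≈ 0.937000
step 3 [3y] swap r/1=561/14048: DF=(1 − 561/14048·(0.984800+0.937000))/(1+561/14048) = 4439/5000 ≈ 0.887800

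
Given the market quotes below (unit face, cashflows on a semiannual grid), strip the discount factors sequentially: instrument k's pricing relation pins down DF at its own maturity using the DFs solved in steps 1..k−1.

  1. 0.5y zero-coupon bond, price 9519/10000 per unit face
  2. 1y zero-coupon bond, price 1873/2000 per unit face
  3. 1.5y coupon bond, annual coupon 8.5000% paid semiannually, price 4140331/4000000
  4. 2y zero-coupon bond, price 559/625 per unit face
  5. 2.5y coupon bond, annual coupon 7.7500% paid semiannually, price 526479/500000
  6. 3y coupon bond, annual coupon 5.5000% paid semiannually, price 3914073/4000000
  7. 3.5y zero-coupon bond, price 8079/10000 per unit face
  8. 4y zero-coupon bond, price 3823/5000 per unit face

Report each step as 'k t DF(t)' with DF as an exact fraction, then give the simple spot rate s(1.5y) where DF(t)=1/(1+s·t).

step 1 [0.5y] zero: DF = P = 9519/10000 ≈ 0.951900
step 2 [1y] zero: DF = P = 1873/2000 ≈ 0.936500
step 3 [1.5y] bond c/2=17/400: DF=(4140331/4000000 − 17/400·(0.951900+0.936500))/(1+17/400) = 9159/10000 ≈ 0.915900
step 4 [2y] zero: DF = P = 559/625 ≈ 0.894400
step 5 [2.5y] bond c/2=31/800: DF=(526479/500000 − 31/800·(0.951900+0.936500+0.915900+0.894400))/(1+31/800) = 8757/10000 ≈ 0.875700
step 6 [3y] bond c/2=11/400: DF=(3914073/4000000 − 11/400·(0.951900+0.936500+0.915900+0.894400+0.875700))/(1+11/400) = 8299/10000 ≈ 0.829900
step 7 [3.5y] zero: DF = P = 8079/10000 ≈ 0.807900
step 8 [4y] zero: DF = P = 3823/5000 ≈ 0.764600

1 1/2 9519/10000
2 1 1873/2000
3 3/2 9159/10000
4 2 559/625
5 5/2 8757/10000
6 3 8299/10000
7 7/2 8079/10000
8 4 3823/5000
s(1.5y) = (1/(9159/10000) − 1)/(3/2) = 1682/27477 ≈ 6.1215%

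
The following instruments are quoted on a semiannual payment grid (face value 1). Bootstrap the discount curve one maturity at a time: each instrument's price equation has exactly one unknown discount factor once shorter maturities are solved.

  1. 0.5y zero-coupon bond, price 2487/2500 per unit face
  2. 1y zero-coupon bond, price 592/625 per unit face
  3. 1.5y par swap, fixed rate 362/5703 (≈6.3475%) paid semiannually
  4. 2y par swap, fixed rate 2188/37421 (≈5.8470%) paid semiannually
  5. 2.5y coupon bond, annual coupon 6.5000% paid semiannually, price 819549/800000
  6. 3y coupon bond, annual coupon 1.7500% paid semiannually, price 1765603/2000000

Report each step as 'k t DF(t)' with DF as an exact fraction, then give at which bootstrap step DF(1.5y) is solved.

step 1 [0.5y] zero: DF = P = 2487/2500 ≈ 0.994800
step 2 [1y] zero: DF = P = 592/625 ≈ 0.947200
step 3 [1.5y] swap r/2=181/5703: DF=(1 − 181/5703·(0.994800+0.947200))/(1+181/5703) = 1819/2000 ≈ 0.909500
step 4 [2y] swap r/2=1094/37421: DF=(1 − 1094/37421·(0.994800+0.947200+0.909500))/(1+1094/37421) = 4453/5000 ≈ 0.890600
step 5 [2.5y] bond c/2=13/400: DF=(819549/800000 − 13/400·(0.994800+0.947200+0.909500+0.890600))/(1+13/400) = 1093/1250 ≈ 0.874400
step 6 [3y] bond c/2=7/800: DF=(1765603/2000000 − 7/800·(0.994800+0.947200+0.909500+0.890600+0.874400))/(1+7/800) = 8351/10000 ≈ 0.835100

1 1/2 2487/2500
2 1 592/625
3 3/2 1819/2000
4 2 4453/5000
5 5/2 1093/1250
6 3 8351/10000
DF(1.5y) is solved at step 3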